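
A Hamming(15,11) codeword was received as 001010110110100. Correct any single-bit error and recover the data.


Syndrome = 5: error at position 5

Data: 10010110100 (corrected bit 5)


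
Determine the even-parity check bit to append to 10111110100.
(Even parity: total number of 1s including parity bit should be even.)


Number of 1s in data: 7
Parity bit: 1

1


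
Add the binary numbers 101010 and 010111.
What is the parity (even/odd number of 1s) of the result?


101010 = 42
010111 = 23
Sum = 65 = 1000001
1s count = 2

even parity (2 ones in 1000001)


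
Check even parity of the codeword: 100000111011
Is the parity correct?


Number of 1s: 6

Yes, parity is correct (6 ones)


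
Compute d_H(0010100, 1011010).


XOR: 1001110
Count of 1s: 4

4


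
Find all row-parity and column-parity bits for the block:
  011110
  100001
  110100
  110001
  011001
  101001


Row parities: 001111
Column parities: 001010

Row P: 001111, Col P: 001010, Corner: 0


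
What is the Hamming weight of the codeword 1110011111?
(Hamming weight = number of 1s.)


Counting 1s in 1110011111

8


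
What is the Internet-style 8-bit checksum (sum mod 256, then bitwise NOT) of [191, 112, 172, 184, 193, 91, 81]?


Sum = 1024 mod 256 = 0
Complement = 255

255


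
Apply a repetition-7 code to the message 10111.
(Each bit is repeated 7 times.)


Each bit -> 7 copies

11111110000000111111111111111111111


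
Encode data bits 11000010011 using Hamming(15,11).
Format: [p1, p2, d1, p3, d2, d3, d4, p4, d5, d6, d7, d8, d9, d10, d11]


Parity bits: p1=0, p2=0, p3=1, p4=1

001110010010011


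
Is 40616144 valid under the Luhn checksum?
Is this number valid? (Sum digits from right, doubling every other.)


Luhn sum = 28
28 mod 10 = 8

Invalid (Luhn sum mod 10 = 8)


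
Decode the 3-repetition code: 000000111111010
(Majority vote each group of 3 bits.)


Groups: 000, 000, 111, 111, 010
Majority votes: 00110

00110


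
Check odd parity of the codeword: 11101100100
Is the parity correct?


Number of 1s: 6

No, parity error (6 ones)


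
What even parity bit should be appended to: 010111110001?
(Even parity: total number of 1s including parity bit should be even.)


Number of 1s in data: 7
Parity bit: 1

1


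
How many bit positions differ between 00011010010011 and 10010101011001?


XOR: 10001111001010
Count of 1s: 7

7


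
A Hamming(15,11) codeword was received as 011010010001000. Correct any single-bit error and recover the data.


Syndrome = 0: no error detected

Data: 11000001000 (no errors)


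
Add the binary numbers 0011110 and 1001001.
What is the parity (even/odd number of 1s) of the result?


0011110 = 30
1001001 = 73
Sum = 103 = 1100111
1s count = 5

odd parity (5 ones in 1100111)


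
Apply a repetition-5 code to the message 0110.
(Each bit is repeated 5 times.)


Each bit -> 5 copies

00000111111111100000


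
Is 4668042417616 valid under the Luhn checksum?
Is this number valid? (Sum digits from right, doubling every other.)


Luhn sum = 58
58 mod 10 = 8

Invalid (Luhn sum mod 10 = 8)


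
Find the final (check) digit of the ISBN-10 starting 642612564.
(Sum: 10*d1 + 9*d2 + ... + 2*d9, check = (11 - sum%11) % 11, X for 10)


Weighted sum: 216
216 mod 11 = 7

Check digit: 4


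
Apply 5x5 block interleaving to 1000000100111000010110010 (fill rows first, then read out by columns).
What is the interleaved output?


Matrix:
  10000
  00100
  11100
  00101
  10010
Read columns: 1010100100011100000100010

1010100100011100000100010


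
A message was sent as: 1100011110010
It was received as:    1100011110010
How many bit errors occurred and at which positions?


XOR: 0000000000000

0 errors (received matches sent)


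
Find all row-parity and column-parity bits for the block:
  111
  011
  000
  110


Row parities: 1000
Column parities: 010

Row P: 1000, Col P: 010, Corner: 1


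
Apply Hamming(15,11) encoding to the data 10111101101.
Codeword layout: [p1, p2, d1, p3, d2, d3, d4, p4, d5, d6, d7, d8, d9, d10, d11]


Parity bits: p1=1, p2=1, p3=1, p4=1

111101111101101


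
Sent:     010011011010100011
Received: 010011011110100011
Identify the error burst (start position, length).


XOR: 000000000100000000

Burst at position 9, length 1


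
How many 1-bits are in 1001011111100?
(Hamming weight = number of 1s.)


Counting 1s in 1001011111100

8


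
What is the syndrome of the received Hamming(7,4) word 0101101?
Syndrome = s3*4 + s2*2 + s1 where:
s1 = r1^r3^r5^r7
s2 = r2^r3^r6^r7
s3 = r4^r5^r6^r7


s1=0, s2=0, s3=1

Syndrome = 4 (error at position 4)


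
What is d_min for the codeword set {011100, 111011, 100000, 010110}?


Comparing all pairs, minimum distance: 2
Can detect 1 errors, correct 0 errors

2


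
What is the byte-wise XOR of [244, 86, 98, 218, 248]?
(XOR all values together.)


XOR chain: 244 ^ 86 ^ 98 ^ 218 ^ 248 = 226

226


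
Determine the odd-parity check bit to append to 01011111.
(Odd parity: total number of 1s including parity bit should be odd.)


Number of 1s in data: 6
Parity bit: 1

1


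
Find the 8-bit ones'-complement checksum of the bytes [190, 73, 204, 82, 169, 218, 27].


Sum = 963 mod 256 = 195
Complement = 60

60


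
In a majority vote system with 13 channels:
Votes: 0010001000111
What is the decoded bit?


Ones: 5 out of 13
Threshold: 7

0 (5/13 voted 1)


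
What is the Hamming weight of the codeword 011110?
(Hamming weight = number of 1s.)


Counting 1s in 011110

4


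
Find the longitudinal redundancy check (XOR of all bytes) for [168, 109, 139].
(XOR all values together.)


XOR chain: 168 ^ 109 ^ 139 = 78

78


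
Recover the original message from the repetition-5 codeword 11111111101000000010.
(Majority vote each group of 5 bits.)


Groups: 11111, 11110, 10000, 00010
Majority votes: 1100

1100


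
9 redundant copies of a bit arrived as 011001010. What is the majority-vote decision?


Ones: 4 out of 9
Threshold: 5

0 (4/9 voted 1)


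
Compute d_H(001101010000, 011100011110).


XOR: 010001001110
Count of 1s: 5

5


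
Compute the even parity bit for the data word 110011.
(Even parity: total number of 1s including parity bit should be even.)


Number of 1s in data: 4
Parity bit: 0

0


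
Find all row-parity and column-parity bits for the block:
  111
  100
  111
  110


Row parities: 1110
Column parities: 010

Row P: 1110, Col P: 010, Corner: 1


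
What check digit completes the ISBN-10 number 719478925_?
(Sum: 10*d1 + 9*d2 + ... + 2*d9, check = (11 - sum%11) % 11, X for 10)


Weighted sum: 313
313 mod 11 = 5

Check digit: 6


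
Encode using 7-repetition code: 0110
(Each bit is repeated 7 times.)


Each bit -> 7 copies

0000000111111111111110000000


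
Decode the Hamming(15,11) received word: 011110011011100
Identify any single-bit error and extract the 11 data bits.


Syndrome = 11: error at position 11

Data: 11001001100 (corrected bit 11)


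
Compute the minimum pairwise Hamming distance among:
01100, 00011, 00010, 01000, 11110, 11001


Comparing all pairs, minimum distance: 1
Can detect 0 errors, correct 0 errors

1


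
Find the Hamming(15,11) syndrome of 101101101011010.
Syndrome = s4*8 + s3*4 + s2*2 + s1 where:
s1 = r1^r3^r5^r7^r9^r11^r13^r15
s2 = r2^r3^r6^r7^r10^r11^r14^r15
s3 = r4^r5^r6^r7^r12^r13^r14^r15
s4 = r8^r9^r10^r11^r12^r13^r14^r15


s1=1, s2=1, s3=1, s4=0

Syndrome = 7 (error at position 7)


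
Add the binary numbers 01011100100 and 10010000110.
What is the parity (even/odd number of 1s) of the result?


01011100100 = 740
10010000110 = 1158
Sum = 1898 = 11101101010
1s count = 7

odd parity (7 ones in 11101101010)


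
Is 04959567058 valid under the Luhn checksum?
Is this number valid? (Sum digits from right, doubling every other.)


Luhn sum = 48
48 mod 10 = 8

Invalid (Luhn sum mod 10 = 8)


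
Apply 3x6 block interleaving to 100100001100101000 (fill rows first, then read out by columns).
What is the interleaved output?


Matrix:
  100100
  001100
  101000
Read columns: 101000011110000000

101000011110000000


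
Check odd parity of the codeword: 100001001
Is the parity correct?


Number of 1s: 3

Yes, parity is correct (3 ones)


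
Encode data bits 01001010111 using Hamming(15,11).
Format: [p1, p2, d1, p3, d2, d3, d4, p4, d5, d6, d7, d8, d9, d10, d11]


Parity bits: p1=1, p2=1, p3=0, p4=1

110010011010111


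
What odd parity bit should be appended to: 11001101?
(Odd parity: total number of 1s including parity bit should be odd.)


Number of 1s in data: 5
Parity bit: 0

0


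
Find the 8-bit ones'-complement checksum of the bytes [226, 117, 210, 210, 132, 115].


Sum = 1010 mod 256 = 242
Complement = 13

13


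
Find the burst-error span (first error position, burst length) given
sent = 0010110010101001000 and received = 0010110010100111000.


XOR: 0000000000001110000

Burst at position 12, length 3


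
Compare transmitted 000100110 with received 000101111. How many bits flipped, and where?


XOR: 000001001

2 error(s) at position(s): 5, 8


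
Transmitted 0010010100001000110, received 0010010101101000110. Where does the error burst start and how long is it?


XOR: 0000000001100000000

Burst at position 9, length 2


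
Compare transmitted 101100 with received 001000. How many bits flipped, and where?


XOR: 100100

2 error(s) at position(s): 0, 3


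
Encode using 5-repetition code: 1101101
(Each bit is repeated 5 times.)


Each bit -> 5 copies

11111111110000011111111110000011111


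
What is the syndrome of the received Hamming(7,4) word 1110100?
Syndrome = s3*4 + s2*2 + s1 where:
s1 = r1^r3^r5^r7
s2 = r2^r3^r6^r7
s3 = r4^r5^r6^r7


s1=1, s2=0, s3=1

Syndrome = 5 (error at position 5)


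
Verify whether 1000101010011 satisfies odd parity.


Number of 1s: 6

No, parity error (6 ones)


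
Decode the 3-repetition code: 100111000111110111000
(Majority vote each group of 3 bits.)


Groups: 100, 111, 000, 111, 110, 111, 000
Majority votes: 0101110

0101110


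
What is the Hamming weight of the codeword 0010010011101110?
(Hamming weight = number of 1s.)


Counting 1s in 0010010011101110

8


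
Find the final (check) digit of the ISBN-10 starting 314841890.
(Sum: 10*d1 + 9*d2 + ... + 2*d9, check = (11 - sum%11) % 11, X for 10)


Weighted sum: 215
215 mod 11 = 6

Check digit: 5


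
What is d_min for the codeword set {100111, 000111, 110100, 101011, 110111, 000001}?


Comparing all pairs, minimum distance: 1
Can detect 0 errors, correct 0 errors

1


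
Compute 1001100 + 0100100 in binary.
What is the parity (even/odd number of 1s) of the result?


1001100 = 76
0100100 = 36
Sum = 112 = 1110000
1s count = 3

odd parity (3 ones in 1110000)


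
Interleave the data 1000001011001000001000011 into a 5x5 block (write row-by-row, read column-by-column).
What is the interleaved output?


Matrix:
  10000
  01011
  00100
  00010
  00011
Read columns: 1000001000001000101101001

1000001000001000101101001


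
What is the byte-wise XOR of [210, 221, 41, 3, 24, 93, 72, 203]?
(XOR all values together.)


XOR chain: 210 ^ 221 ^ 41 ^ 3 ^ 24 ^ 93 ^ 72 ^ 203 = 227

227


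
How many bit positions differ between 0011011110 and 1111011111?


XOR: 1100000001
Count of 1s: 3

3


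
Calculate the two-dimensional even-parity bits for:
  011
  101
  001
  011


Row parities: 0010
Column parities: 100

Row P: 0010, Col P: 100, Corner: 1


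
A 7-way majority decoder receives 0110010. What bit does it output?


Ones: 3 out of 7
Threshold: 4

0 (3/7 voted 1)


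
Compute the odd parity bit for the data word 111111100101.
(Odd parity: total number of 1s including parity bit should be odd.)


Number of 1s in data: 9
Parity bit: 0

0


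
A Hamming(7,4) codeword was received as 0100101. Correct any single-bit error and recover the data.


Syndrome = 0: no error detected

Data: 0101 (no errors)


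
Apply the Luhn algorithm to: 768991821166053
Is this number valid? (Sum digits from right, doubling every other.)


Luhn sum = 66
66 mod 10 = 6

Invalid (Luhn sum mod 10 = 6)


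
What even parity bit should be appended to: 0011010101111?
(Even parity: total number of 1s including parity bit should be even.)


Number of 1s in data: 8
Parity bit: 0

0


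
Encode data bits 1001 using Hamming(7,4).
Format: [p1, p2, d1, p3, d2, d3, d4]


Parity bits: p1=0, p2=0, p3=1

0011001


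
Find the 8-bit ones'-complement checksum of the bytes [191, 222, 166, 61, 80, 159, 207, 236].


Sum = 1322 mod 256 = 42
Complement = 213

213


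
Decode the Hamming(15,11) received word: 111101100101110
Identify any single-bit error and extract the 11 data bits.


Syndrome = 0: no error detected

Data: 10110101110 (no errors)


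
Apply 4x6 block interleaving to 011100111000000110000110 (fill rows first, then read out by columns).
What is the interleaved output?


Matrix:
  011100
  111000
  000110
  000110
Read columns: 010011001100101100110000

010011001100101100110000


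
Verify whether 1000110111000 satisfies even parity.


Number of 1s: 6

Yes, parity is correct (6 ones)


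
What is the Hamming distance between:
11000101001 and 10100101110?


XOR: 01100000111
Count of 1s: 5

5


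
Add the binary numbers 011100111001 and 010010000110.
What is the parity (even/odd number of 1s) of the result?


011100111001 = 1849
010010000110 = 1158
Sum = 3007 = 101110111111
1s count = 10

even parity (10 ones in 101110111111)


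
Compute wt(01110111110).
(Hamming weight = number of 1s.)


Counting 1s in 01110111110

8


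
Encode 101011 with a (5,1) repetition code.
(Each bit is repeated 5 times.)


Each bit -> 5 copies

111110000011111000001111111111


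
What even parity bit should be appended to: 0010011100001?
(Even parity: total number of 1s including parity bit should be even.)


Number of 1s in data: 5
Parity bit: 1

1


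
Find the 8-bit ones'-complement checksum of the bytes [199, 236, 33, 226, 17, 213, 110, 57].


Sum = 1091 mod 256 = 67
Complement = 188

188


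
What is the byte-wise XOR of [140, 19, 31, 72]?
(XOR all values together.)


XOR chain: 140 ^ 19 ^ 31 ^ 72 = 200

200


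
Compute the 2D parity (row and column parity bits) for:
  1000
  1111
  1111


Row parities: 100
Column parities: 1000

Row P: 100, Col P: 1000, Corner: 1


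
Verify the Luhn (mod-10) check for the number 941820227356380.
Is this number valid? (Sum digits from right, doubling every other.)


Luhn sum = 64
64 mod 10 = 4

Invalid (Luhn sum mod 10 = 4)


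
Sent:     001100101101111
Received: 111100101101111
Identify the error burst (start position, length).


XOR: 110000000000000

Burst at position 0, length 2


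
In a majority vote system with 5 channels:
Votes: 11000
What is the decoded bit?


Ones: 2 out of 5
Threshold: 3

0 (2/5 voted 1)


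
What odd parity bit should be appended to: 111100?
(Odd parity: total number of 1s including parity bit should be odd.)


Number of 1s in data: 4
Parity bit: 1

1


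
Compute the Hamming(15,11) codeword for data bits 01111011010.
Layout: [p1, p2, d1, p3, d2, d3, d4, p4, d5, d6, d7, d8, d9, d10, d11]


Parity bits: p1=0, p2=0, p3=1, p4=0

000111101011010


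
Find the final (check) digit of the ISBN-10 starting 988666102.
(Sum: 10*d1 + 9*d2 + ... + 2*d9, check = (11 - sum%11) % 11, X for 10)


Weighted sum: 342
342 mod 11 = 1

Check digit: X


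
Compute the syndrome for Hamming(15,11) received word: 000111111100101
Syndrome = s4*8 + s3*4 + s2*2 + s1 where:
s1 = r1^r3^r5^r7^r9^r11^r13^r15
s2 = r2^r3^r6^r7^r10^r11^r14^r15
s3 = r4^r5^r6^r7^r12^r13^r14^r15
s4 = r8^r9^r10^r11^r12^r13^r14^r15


s1=1, s2=0, s3=0, s4=1

Syndrome = 9 (error at position 9)


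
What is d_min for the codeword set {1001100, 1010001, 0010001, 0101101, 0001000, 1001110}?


Comparing all pairs, minimum distance: 1
Can detect 0 errors, correct 0 errors

1


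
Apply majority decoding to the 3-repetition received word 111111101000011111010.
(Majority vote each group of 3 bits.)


Groups: 111, 111, 101, 000, 011, 111, 010
Majority votes: 1110110

1110110


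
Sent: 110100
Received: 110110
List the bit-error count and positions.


XOR: 000010

1 error(s) at position(s): 4


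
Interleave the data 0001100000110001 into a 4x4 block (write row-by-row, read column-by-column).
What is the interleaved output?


Matrix:
  0001
  1000
  0011
  0001
Read columns: 0100000000101011

0100000000101011


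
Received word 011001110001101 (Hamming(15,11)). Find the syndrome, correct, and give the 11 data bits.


Syndrome = 6: error at position 6

Data: 10010001101 (corrected bit 6)


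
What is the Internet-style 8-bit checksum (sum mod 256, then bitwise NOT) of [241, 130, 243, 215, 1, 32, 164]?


Sum = 1026 mod 256 = 2
Complement = 253

253


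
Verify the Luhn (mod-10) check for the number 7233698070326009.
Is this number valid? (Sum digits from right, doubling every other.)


Luhn sum = 60
60 mod 10 = 0

Valid (Luhn sum mod 10 = 0)


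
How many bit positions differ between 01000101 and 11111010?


XOR: 10111111
Count of 1s: 7

7


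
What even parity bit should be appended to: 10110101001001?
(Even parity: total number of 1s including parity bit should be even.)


Number of 1s in data: 7
Parity bit: 1

1


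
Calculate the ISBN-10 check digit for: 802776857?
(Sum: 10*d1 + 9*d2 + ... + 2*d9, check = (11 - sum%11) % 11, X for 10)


Weighted sum: 278
278 mod 11 = 3

Check digit: 8


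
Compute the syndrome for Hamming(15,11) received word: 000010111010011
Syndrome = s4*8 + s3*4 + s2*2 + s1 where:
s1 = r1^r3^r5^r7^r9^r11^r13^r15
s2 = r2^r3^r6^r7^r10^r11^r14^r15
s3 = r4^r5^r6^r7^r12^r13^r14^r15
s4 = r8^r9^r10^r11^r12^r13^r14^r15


s1=1, s2=0, s3=0, s4=1

Syndrome = 9 (error at position 9)


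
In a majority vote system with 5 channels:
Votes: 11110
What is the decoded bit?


Ones: 4 out of 5
Threshold: 3

1 (4/5 voted 1)


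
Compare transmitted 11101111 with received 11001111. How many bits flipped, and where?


XOR: 00100000

1 error(s) at position(s): 2


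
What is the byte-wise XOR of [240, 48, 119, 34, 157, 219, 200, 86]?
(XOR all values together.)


XOR chain: 240 ^ 48 ^ 119 ^ 34 ^ 157 ^ 219 ^ 200 ^ 86 = 77

77


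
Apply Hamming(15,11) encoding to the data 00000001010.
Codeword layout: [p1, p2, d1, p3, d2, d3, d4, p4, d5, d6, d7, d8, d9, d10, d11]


Parity bits: p1=0, p2=1, p3=0, p4=0

010000000001010


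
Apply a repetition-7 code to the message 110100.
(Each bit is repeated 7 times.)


Each bit -> 7 copies

111111111111110000000111111100000000000000


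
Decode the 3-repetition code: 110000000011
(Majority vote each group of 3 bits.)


Groups: 110, 000, 000, 011
Majority votes: 1001

1001


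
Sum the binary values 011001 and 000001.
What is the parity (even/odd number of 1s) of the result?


011001 = 25
000001 = 1
Sum = 26 = 11010
1s count = 3

odd parity (3 ones in 11010)


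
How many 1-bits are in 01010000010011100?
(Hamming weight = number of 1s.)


Counting 1s in 01010000010011100

6


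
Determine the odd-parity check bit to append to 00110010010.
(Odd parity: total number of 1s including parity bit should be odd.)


Number of 1s in data: 4
Parity bit: 1

1


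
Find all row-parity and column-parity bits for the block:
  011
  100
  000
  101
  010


Row parities: 01001
Column parities: 000

Row P: 01001, Col P: 000, Corner: 0


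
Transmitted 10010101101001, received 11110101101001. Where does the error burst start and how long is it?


XOR: 01100000000000

Burst at position 1, length 2


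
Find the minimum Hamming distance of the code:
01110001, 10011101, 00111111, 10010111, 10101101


Comparing all pairs, minimum distance: 2
Can detect 1 errors, correct 0 errors

2


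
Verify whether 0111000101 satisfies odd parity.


Number of 1s: 5

Yes, parity is correct (5 ones)


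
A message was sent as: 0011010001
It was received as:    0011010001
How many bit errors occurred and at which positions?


XOR: 0000000000

0 errors (received matches sent)


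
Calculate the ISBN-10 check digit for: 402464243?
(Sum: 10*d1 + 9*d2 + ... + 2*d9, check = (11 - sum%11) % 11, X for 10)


Weighted sum: 166
166 mod 11 = 1

Check digit: X


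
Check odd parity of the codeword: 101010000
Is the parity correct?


Number of 1s: 3

Yes, parity is correct (3 ones)


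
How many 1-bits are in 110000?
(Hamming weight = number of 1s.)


Counting 1s in 110000

2


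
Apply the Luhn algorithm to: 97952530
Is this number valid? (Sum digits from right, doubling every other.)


Luhn sum = 45
45 mod 10 = 5

Invalid (Luhn sum mod 10 = 5)


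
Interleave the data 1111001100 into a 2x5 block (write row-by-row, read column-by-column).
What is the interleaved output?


Matrix:
  11110
  01100
Read columns: 1011111000

1011111000


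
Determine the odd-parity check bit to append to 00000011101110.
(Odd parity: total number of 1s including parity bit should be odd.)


Number of 1s in data: 6
Parity bit: 1

1


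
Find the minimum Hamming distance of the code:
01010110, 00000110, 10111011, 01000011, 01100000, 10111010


Comparing all pairs, minimum distance: 1
Can detect 0 errors, correct 0 errors

1


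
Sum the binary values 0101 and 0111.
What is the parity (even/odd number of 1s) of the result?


0101 = 5
0111 = 7
Sum = 12 = 1100
1s count = 2

even parity (2 ones in 1100)


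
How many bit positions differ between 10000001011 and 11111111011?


XOR: 01111110000
Count of 1s: 6

6


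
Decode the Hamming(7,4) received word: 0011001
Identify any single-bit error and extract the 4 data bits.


Syndrome = 0: no error detected

Data: 1001 (no errors)


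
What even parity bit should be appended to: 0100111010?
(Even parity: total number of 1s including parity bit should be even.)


Number of 1s in data: 5
Parity bit: 1

1


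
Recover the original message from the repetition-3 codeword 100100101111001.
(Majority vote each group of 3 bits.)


Groups: 100, 100, 101, 111, 001
Majority votes: 00110

00110


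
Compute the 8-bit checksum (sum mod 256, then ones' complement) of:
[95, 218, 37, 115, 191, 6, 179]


Sum = 841 mod 256 = 73
Complement = 182

182


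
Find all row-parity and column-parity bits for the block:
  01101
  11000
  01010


Row parities: 100
Column parities: 11111

Row P: 100, Col P: 11111, Corner: 1


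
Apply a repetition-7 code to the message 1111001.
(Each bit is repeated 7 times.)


Each bit -> 7 copies

1111111111111111111111111111000000000000001111111


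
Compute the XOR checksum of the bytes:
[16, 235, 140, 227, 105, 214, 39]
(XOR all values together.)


XOR chain: 16 ^ 235 ^ 140 ^ 227 ^ 105 ^ 214 ^ 39 = 12

12


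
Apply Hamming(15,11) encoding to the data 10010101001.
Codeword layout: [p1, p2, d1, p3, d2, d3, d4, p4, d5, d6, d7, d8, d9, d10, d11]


Parity bits: p1=1, p2=0, p3=1, p4=1

101100110101001


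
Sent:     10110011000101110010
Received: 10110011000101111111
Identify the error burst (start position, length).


XOR: 00000000000000001101

Burst at position 16, length 4


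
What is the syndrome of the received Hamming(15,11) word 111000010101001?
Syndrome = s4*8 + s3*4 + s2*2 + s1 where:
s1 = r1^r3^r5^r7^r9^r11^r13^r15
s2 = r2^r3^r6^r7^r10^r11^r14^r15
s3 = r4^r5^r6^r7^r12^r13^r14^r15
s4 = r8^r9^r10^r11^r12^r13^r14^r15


s1=1, s2=0, s3=0, s4=0

Syndrome = 1 (error at position 1)


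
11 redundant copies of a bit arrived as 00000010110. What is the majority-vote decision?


Ones: 3 out of 11
Threshold: 6

0 (3/11 voted 1)


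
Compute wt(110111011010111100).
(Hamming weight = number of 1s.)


Counting 1s in 110111011010111100

12


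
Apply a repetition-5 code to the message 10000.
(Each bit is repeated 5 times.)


Each bit -> 5 copies

1111100000000000000000000


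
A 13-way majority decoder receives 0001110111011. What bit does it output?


Ones: 8 out of 13
Threshold: 7

1 (8/13 voted 1)


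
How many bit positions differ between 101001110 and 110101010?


XOR: 011100100
Count of 1s: 4

4


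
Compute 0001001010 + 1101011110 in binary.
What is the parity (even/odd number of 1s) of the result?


0001001010 = 74
1101011110 = 862
Sum = 936 = 1110101000
1s count = 5

odd parity (5 ones in 1110101000)


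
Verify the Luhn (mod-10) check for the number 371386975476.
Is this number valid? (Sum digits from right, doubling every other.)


Luhn sum = 63
63 mod 10 = 3

Invalid (Luhn sum mod 10 = 3)


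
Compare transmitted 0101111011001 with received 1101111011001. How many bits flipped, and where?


XOR: 1000000000000

1 error(s) at position(s): 0


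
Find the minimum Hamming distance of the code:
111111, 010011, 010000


Comparing all pairs, minimum distance: 2
Can detect 1 errors, correct 0 errors

2


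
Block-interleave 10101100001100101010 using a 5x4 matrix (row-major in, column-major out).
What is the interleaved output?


Matrix:
  1010
  1100
  0011
  0010
  1010
Read columns: 11001010001011100100

11001010001011100100


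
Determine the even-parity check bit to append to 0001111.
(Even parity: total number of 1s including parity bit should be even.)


Number of 1s in data: 4
Parity bit: 0

0


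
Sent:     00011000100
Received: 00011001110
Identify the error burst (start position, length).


XOR: 00000001010

Burst at position 7, length 3


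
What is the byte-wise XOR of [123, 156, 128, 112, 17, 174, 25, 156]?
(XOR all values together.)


XOR chain: 123 ^ 156 ^ 128 ^ 112 ^ 17 ^ 174 ^ 25 ^ 156 = 45

45


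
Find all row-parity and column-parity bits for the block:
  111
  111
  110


Row parities: 110
Column parities: 110

Row P: 110, Col P: 110, Corner: 0


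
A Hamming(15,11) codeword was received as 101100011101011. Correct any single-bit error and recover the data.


Syndrome = 0: no error detected

Data: 10001101011 (no errors)


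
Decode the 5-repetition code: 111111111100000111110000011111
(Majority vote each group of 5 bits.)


Groups: 11111, 11111, 00000, 11111, 00000, 11111
Majority votes: 110101

110101


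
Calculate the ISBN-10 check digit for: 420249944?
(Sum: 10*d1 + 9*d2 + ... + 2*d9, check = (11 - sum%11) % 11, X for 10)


Weighted sum: 197
197 mod 11 = 10

Check digit: 1


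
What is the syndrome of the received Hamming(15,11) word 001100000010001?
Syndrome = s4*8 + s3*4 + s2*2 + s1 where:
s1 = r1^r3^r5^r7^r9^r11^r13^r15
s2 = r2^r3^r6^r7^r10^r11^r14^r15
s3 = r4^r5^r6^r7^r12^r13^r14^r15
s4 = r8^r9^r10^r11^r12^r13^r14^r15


s1=1, s2=1, s3=0, s4=0

Syndrome = 3 (error at position 3)


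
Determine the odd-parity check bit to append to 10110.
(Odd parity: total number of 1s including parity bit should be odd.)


Number of 1s in data: 3
Parity bit: 0

0


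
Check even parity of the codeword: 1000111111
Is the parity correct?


Number of 1s: 7

No, parity error (7 ones)


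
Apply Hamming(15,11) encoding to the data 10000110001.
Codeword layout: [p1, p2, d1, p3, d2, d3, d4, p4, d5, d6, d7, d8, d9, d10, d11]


Parity bits: p1=1, p2=0, p3=1, p4=1

101100010110001


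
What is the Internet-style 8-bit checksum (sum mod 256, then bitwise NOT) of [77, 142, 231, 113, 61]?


Sum = 624 mod 256 = 112
Complement = 143

143


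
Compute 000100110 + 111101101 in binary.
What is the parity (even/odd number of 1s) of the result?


000100110 = 38
111101101 = 493
Sum = 531 = 1000010011
1s count = 4

even parity (4 ones in 1000010011)


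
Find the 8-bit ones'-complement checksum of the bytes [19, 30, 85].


Sum = 134 mod 256 = 134
Complement = 121

121


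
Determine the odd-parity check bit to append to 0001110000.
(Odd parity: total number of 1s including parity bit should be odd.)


Number of 1s in data: 3
Parity bit: 0

0


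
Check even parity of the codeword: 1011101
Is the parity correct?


Number of 1s: 5

No, parity error (5 ones)


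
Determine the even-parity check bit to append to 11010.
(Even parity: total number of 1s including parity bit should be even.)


Number of 1s in data: 3
Parity bit: 1

1


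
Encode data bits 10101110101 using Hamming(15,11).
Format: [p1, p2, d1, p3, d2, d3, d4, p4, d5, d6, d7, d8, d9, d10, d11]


Parity bits: p1=1, p2=1, p3=1, p4=1

111101011110101


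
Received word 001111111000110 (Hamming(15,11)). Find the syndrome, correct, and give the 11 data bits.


Syndrome = 1: error at position 1

Data: 11111000110 (corrected bit 1)


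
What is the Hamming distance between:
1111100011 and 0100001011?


XOR: 1011101000
Count of 1s: 5

5


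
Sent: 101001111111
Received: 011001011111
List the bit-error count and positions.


XOR: 110000100000

3 error(s) at position(s): 0, 1, 6


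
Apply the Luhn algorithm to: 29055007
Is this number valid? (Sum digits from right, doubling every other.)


Luhn sum = 26
26 mod 10 = 6

Invalid (Luhn sum mod 10 = 6)


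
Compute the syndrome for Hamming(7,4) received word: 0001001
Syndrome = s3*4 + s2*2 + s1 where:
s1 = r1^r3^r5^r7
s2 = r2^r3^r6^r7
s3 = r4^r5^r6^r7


s1=1, s2=1, s3=0

Syndrome = 3 (error at position 3)


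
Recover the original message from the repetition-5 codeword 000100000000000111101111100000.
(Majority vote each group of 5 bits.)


Groups: 00010, 00000, 00000, 11110, 11111, 00000
Majority votes: 000110

000110


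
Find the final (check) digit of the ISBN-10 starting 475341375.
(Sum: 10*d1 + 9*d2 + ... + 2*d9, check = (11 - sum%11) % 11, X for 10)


Weighted sum: 236
236 mod 11 = 5

Check digit: 6


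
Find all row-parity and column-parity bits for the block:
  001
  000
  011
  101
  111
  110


Row parities: 100010
Column parities: 110

Row P: 100010, Col P: 110, Corner: 0


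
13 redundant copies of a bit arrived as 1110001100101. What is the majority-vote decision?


Ones: 7 out of 13
Threshold: 7

1 (7/13 voted 1)


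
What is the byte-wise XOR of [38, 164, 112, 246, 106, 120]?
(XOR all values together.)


XOR chain: 38 ^ 164 ^ 112 ^ 246 ^ 106 ^ 120 = 22

22


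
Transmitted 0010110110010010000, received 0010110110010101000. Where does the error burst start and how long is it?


XOR: 0000000000000111000

Burst at position 13, length 3


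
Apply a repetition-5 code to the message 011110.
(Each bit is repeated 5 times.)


Each bit -> 5 copies

000001111111111111111111100000


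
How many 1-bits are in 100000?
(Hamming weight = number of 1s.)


Counting 1s in 100000

1


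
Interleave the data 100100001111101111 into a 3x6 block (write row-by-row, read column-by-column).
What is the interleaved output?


Matrix:
  100100
  001111
  101111
Read columns: 101000011111011011

101000011111011011


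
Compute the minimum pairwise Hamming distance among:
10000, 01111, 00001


Comparing all pairs, minimum distance: 2
Can detect 1 errors, correct 0 errors

2


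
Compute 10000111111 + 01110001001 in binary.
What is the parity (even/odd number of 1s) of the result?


10000111111 = 1087
01110001001 = 905
Sum = 1992 = 11111001000
1s count = 6

even parity (6 ones in 11111001000)


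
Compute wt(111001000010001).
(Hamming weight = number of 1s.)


Counting 1s in 111001000010001

6


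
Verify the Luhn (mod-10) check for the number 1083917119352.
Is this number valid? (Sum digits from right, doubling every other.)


Luhn sum = 51
51 mod 10 = 1

Invalid (Luhn sum mod 10 = 1)


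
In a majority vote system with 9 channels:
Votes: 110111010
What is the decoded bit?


Ones: 6 out of 9
Threshold: 5

1 (6/9 voted 1)


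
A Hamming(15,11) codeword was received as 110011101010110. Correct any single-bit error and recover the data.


Syndrome = 6: error at position 6

Data: 01011010110 (corrected bit 6)


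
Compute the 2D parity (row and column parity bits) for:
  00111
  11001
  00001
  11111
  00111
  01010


Row parities: 111110
Column parities: 01101

Row P: 111110, Col P: 01101, Corner: 1


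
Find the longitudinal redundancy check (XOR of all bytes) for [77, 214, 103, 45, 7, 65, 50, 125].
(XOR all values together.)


XOR chain: 77 ^ 214 ^ 103 ^ 45 ^ 7 ^ 65 ^ 50 ^ 125 = 216

216


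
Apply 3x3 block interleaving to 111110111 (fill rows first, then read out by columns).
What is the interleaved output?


Matrix:
  111
  110
  111
Read columns: 111111101

111111101


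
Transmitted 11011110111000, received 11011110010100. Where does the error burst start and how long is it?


XOR: 00000000101100

Burst at position 8, length 4


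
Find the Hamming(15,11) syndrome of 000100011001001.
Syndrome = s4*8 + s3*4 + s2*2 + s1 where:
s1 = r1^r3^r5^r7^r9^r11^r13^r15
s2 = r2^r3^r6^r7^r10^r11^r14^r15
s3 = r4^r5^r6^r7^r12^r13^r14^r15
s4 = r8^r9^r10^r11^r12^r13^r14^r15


s1=0, s2=1, s3=1, s4=0

Syndrome = 6 (error at position 6)


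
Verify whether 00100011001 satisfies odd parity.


Number of 1s: 4

No, parity error (4 ones)


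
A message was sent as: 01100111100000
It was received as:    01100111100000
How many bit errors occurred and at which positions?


XOR: 00000000000000

0 errors (received matches sent)


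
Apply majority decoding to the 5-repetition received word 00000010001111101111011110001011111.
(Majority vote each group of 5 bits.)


Groups: 00000, 01000, 11111, 01111, 01111, 00010, 11111
Majority votes: 0011101

0011101


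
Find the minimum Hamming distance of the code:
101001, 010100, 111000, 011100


Comparing all pairs, minimum distance: 1
Can detect 0 errors, correct 0 errors

1


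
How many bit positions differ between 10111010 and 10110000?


XOR: 00001010
Count of 1s: 2

2


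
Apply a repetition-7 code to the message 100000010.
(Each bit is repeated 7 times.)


Each bit -> 7 copies

111111100000000000000000000000000000000000000000011111110000000


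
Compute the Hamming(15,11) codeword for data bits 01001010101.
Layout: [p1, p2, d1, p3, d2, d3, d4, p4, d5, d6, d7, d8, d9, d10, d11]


Parity bits: p1=1, p2=0, p3=1, p4=0

100110001010101


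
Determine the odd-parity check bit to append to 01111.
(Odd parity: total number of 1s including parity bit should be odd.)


Number of 1s in data: 4
Parity bit: 1

1


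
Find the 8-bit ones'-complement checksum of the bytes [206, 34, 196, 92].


Sum = 528 mod 256 = 16
Complement = 239

239


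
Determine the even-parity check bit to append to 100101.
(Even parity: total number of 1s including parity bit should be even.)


Number of 1s in data: 3
Parity bit: 1

1


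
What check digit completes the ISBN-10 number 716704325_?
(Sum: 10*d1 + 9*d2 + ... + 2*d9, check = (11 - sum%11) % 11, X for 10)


Weighted sum: 224
224 mod 11 = 4

Check digit: 7


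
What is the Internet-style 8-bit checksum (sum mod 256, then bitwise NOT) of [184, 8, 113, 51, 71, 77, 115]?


Sum = 619 mod 256 = 107
Complement = 148

148


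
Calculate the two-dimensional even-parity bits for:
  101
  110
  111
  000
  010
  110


Row parities: 001010
Column parities: 000

Row P: 001010, Col P: 000, Corner: 0


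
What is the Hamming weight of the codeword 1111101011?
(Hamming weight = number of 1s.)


Counting 1s in 1111101011

8


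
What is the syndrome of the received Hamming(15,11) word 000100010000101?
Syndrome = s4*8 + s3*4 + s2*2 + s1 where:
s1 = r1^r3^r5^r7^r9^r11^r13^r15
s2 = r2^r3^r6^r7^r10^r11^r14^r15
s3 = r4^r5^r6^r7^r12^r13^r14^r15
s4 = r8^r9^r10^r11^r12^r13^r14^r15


s1=0, s2=1, s3=1, s4=1

Syndrome = 14 (error at position 14)


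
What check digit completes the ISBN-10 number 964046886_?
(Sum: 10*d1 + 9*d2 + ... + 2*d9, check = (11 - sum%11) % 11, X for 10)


Weighted sum: 298
298 mod 11 = 1

Check digit: X


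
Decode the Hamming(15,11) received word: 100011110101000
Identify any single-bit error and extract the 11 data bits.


Syndrome = 11: error at position 11

Data: 01110111000 (corrected bit 11)


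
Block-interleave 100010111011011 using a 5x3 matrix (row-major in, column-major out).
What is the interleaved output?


Matrix:
  100
  010
  111
  011
  011
Read columns: 101000111100111

101000111100111


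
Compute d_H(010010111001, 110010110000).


XOR: 100000001001
Count of 1s: 3

3


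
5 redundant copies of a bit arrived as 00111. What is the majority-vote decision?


Ones: 3 out of 5
Threshold: 3

1 (3/5 voted 1)


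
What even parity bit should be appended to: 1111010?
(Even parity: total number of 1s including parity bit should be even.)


Number of 1s in data: 5
Parity bit: 1

1


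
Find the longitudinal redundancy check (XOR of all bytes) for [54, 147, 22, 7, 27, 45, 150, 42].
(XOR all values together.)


XOR chain: 54 ^ 147 ^ 22 ^ 7 ^ 27 ^ 45 ^ 150 ^ 42 = 62

62


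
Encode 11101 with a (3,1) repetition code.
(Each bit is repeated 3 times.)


Each bit -> 3 copies

111111111000111


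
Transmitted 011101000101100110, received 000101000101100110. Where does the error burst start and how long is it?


XOR: 011000000000000000

Burst at position 1, length 2


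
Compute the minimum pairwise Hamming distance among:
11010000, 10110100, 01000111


Comparing all pairs, minimum distance: 3
Can detect 2 errors, correct 1 errors

3


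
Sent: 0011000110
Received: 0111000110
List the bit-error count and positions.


XOR: 0100000000

1 error(s) at position(s): 1


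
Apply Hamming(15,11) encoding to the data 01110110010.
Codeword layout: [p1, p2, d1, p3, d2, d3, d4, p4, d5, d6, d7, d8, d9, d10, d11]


Parity bits: p1=1, p2=1, p3=0, p4=1

110011110110010


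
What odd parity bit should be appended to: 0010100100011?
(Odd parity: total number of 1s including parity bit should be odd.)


Number of 1s in data: 5
Parity bit: 0

0


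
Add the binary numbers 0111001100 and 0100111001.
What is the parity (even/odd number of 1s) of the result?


0111001100 = 460
0100111001 = 313
Sum = 773 = 1100000101
1s count = 4

even parity (4 ones in 1100000101)


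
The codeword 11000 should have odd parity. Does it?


Number of 1s: 2

No, parity error (2 ones)


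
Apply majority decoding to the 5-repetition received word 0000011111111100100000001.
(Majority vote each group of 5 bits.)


Groups: 00000, 11111, 11110, 01000, 00001
Majority votes: 01100

01100


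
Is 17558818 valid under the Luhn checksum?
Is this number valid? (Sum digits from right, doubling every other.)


Luhn sum = 40
40 mod 10 = 0

Valid (Luhn sum mod 10 = 0)


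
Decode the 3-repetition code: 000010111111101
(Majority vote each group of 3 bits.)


Groups: 000, 010, 111, 111, 101
Majority votes: 00111

00111


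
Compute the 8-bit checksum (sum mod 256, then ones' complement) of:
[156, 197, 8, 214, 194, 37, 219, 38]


Sum = 1063 mod 256 = 39
Complement = 216

216


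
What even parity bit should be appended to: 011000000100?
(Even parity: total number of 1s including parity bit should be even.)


Number of 1s in data: 3
Parity bit: 1

1


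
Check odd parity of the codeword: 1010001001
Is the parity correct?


Number of 1s: 4

No, parity error (4 ones)


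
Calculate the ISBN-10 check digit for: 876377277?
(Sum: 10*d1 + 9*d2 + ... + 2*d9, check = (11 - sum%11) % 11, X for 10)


Weighted sum: 332
332 mod 11 = 2

Check digit: 9
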